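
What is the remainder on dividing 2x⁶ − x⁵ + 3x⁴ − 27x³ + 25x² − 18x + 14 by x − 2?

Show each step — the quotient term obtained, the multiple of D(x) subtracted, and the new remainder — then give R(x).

Step 1: lead(2x⁶ − x⁵ + 3x⁴ − 27x³ + 25x² − 18x + 14) ÷ lead(D) = 2x⁶ ÷ x = 2x⁵. Subtract (2x⁵)·D = 2x⁶ − 4x⁵. Remainder: 3x⁵ + 3x⁴ − 27x³ + 25x² − 18x + 14.
Step 2: lead(3x⁵ + 3x⁴ − 27x³ + 25x² − 18x + 14) ÷ lead(D) = 3x⁵ ÷ x = 3x⁴. Subtract (3x⁴)·D = 3x⁵ − 6x⁴. Remainder: 9x⁴ − 27x³ + 25x² − 18x + 14.
Step 3: lead(9x⁴ − 27x³ + 25x² − 18x + 14) ÷ lead(D) = 9x⁴ ÷ x = 9x³. Subtract (9x³)·D = 9x⁴ − 18x³. Remainder: −9x³ + 25x² − 18x + 14.
Step 4: lead(−9x³ + 25x² − 18x + 14) ÷ lead(D) = −9x³ ÷ x = −9x². Subtract (−9x²)·D = −9x³ + 18x². Remainder: 7x² − 18x + 14.
Step 5: lead(7x² − 18x + 14) ÷ lead(D) = 7x² ÷ x = 7x. Subtract (7x)·D = 7x² − 14x. Remainder: −4x + 14.
Step 6: lead(−4x + 14) ÷ lead(D) = −4x ÷ x = −4. Subtract (−4)·D = −4x + 8. Remainder: 6.

R(x) = 6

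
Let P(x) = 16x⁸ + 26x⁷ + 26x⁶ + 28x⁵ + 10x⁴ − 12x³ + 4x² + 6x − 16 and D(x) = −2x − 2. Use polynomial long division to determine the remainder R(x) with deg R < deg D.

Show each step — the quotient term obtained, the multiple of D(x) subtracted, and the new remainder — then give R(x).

Step 1: lead(16x⁸ + 26x⁷ + 26x⁶ + 28x⁵ + 10x⁴ − 12x³ + 4x² + 6x − 16) ÷ lead(D) = 16x⁸ ÷ −2x = −8x⁷. Subtract (−8x⁷)·D = 16x⁸ + 16x⁷. Remainder: 10x⁷ + 26x⁶ + 28x⁵ + 10x⁴ − 12x³ + 4x² + 6x − 16.
Step 2: lead(10x⁷ + 26x⁶ + 28x⁵ + 10x⁴ − 12x³ + 4x² + 6x − 16) ÷ lead(D) = 10x⁷ ÷ −2x = −5x⁶. Subtract (−5x⁶)·D = 10x⁷ + 10x⁶. Remainder: 16x⁶ + 28x⁵ + 10x⁴ − 12x³ + 4x² + 6x − 16.
Step 3: lead(16x⁶ + 28x⁵ + 10x⁴ − 12x³ + 4x² + 6x − 16) ÷ lead(D) = 16x⁶ ÷ −2x = −8x⁵. Subtract (−8x⁵)·D = 16x⁶ + 16x⁵. Remainder: 12x⁵ + 10x⁴ − 12x³ + 4x² + 6x − 16.
Step 4: lead(12x⁵ + 10x⁴ − 12x³ + 4x² + 6x − 16) ÷ lead(D) = 12x⁵ ÷ −2x = −6x⁴. Subtract (−6x⁴)·D = 12x⁵ + 12x⁴. Remainder: −2x⁴ − 12x³ + 4x² + 6x − 16.
Step 5: lead(−2x⁴ − 12x³ + 4x² + 6x − 16) ÷ lead(D) = −2x⁴ ÷ −2x = x³. Subtract (x³)·D = −2x⁴ − 2x³. Remainder: −10x³ + 4x² + 6x − 16.
Step 6: lead(−10x³ + 4x² + 6x − 16) ÷ lead(D) = −10x³ ÷ −2x = 5x². Subtract (5x²)·D = −10x³ − 10x². Remainder: 14x² + 6x − 16.
Step 7: lead(14x² + 6x − 16) ÷ lead(D) = 14x² ÷ −2x = −7x. Subtract (−7x)·D = 14x² + 14x. Remainder: −8x − 16.
Step 8: lead(−8x − 16) ÷ lead(D) = −8x ÷ −2x = 4. Subtract (4)·D = −8x − 8. Remainder: −8.

R(x) = −8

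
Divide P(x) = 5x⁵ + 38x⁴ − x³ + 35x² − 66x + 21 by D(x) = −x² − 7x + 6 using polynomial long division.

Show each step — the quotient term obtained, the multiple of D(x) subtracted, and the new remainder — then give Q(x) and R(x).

Step 1: lead(5x⁵ + 38x⁴ − x³ + 35x² − 66x + 21) ÷ lead(D) = 5x⁵ ÷ −x² = −5x³. Subtract (−5x³)·D = 5x⁵ + 35x⁴ − 30x³. Remainder: 3x⁴ + 29x³ + 35x² − 66x + 21.
Step 2: lead(3x⁴ + 29x³ + 35x² − 66x + 21) ÷ lead(D) = 3x⁴ ÷ −x² = −3x². Subtract (−3x²)·D = 3x⁴ + 21x³ − 18x². Remainder: 8x³ + 53x² − 66x + 21.
Step 3: lead(8x³ + 53x² − 66x + 21) ÷ lead(D) = 8x³ ÷ −x² = −8x. Subtract (−8x)·D = 8x³ + 56x² − 48x. Remainder: −3x² − 18x + 21.
Step 4: lead(−3x² − 18x + 21) ÷ lead(D) = −3x² ÷ −x² = 3. Subtract (3)·D = −3x² − 21x + 18. Remainder: 3x + 3.

Q(x) = −5x³ − 3x² − 8x + 3; R(x) = 3x + 3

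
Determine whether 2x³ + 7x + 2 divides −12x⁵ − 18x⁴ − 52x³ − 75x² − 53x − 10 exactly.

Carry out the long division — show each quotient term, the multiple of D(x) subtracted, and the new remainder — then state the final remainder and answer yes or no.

R(x) = 0, so D(x) is a factor of P(x). yes

Step 1: lead(−12x⁵ − 18x⁴ − 52x³ − 75x² − 53x − 10) ÷ lead(D) = −12x⁵ ÷ 2x³ = −6x². Subtract (−6x²)·D = −12x⁵ − 42x³ − 12x². Remainder: −18x⁴ − 10x³ − 63x² − 53x − 10.
Step 2: lead(−18x⁴ − 10x³ − 63x² − 53x − 10) ÷ lead(D) = −18x⁴ ÷ 2x³ = −9x. Subtract (−9x)·D = −18x⁴ − 63x² − 18x. Remainder: −10x³ − 35x − 10.
Step 3: lead(−10x³ − 35x − 10) ÷ lead(D) = −10x³ ÷ 2x³ = −5. Subtract (−5)·D = −10x³ − 35x − 10. Remainder: 0.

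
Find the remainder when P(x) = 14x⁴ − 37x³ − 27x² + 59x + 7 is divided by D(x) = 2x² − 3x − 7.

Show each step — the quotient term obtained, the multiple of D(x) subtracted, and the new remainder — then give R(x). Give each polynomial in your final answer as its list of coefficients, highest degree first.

Step 1: lead(14x⁴ − 37x³ − 27x² + 59x + 7) ÷ lead(D) = 14x⁴ ÷ 2x² = 7x². Subtract (7x²)·D = 14x⁴ − 21x³ − 49x². Remainder: −16x³ + 22x² + 59x + 7.
Step 2: lead(−16x³ + 22x² + 59x + 7) ÷ lead(D) = −16x³ ÷ 2x² = −8x. Subtract (−8x)·D = −16x³ + 24x² + 56x. Remainder: −2x² + 3x + 7.
Step 3: lead(−2x² + 3x + 7) ÷ lead(D) = −2x² ÷ 2x² = −1. Subtract (−1)·D = −2x² + 3x + 7. Remainder: 0.

R = [0]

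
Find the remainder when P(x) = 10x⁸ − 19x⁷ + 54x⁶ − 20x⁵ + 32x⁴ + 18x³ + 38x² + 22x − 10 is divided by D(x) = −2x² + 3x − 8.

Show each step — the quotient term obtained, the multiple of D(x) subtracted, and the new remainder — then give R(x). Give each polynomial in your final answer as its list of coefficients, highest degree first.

R = [6]

Step 1: lead(10x⁸ − 19x⁷ + 54x⁶ − 20x⁵ + 32x⁴ + 18x³ + 38x² + 22x − 10) ÷ lead(D) = 10x⁸ ÷ −2x² = −5x⁶. Subtract (−5x⁶)·D = 10x⁸ − 15x⁷ + 40x⁶. Remainder: −4x⁷ + 14x⁶ − 20x⁵ + 32x⁴ + 18x³ + 38x² + 22x − 10.
Step 2: lead(−4x⁷ + 14x⁶ − 20x⁵ + 32x⁴ + 18x³ + 38x² + 22x − 10) ÷ lead(D) = −4x⁷ ÷ −2x² = 2x⁵. Subtract (2x⁵)·D = −4x⁷ + 6x⁶ − 16x⁵. Remainder: 8x⁶ − 4x⁵ + 32x⁴ + 18x³ + 38x² + 22x − 10.
Step 3: lead(8x⁶ − 4x⁵ + 32x⁴ + 18x³ + 38x² + 22x − 10) ÷ lead(D) = 8x⁶ ÷ −2x² = −4x⁴. Subtract (−4x⁴)·D = 8x⁶ − 12x⁵ + 32x⁴. Remainder: 8x⁵ + 18x³ + 38x² + 22x − 10.
Step 4: lead(8x⁵ + 18x³ + 38x² + 22x − 10) ÷ lead(D) = 8x⁵ ÷ −2x² = −4x³. Subtract (−4x³)·D = 8x⁵ − 12x⁴ + 32x³. Remainder: 12x⁴ − 14x³ + 38x² + 22x − 10.
Step 5: lead(12x⁴ − 14x³ + 38x² + 22x − 10) ÷ lead(D) = 12x⁴ ÷ −2x² = −6x². Subtract (−6x²)·D = 12x⁴ − 18x³ + 48x². Remainder: 4x³ − 10x² + 22x − 10.
Step 6: lead(4x³ − 10x² + 22x − 10) ÷ lead(D) = 4x³ ÷ −2x² = −2x. Subtract (−2x)·D = 4x³ − 6x² + 16x. Remainder: −4x² + 6x − 10.
Step 7: lead(−4x² + 6x − 10) ÷ lead(D) = −4x² ÷ −2x² = 2. Subtract (2)·D = −4x² + 6x − 16. Remainder: 6.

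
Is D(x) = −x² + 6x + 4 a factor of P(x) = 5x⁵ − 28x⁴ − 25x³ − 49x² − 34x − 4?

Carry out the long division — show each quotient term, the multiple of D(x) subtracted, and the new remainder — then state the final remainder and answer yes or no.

R(x) = 0, so D(x) is a factor of P(x). yes

Step 1: lead(5x⁵ − 28x⁴ − 25x³ − 49x² − 34x − 4) ÷ lead(D) = 5x⁵ ÷ −x² = −5x³. Subtract (−5x³)·D = 5x⁵ − 30x⁴ − 20x³. Remainder: 2x⁴ − 5x³ − 49x² − 34x − 4.
Step 2: lead(2x⁴ − 5x³ − 49x² − 34x − 4) ÷ lead(D) = 2x⁴ ÷ −x² = −2x². Subtract (−2x²)·D = 2x⁴ − 12x³ − 8x². Remainder: 7x³ − 41x² − 34x − 4.
Step 3: lead(7x³ − 41x² − 34x − 4) ÷ lead(D) = 7x³ ÷ −x² = −7x. Subtract (−7x)·D = 7x³ − 42x² − 28x. Remainder: x² − 6x − 4.
Step 4: lead(x² − 6x − 4) ÷ lead(D) = x² ÷ −x² = −1. Subtract (−1)·D = x² − 6x − 4. Remainder: 0.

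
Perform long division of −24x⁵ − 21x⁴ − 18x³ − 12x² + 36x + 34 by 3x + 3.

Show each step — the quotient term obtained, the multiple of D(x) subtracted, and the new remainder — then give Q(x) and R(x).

Q(x) = −8x⁴ + x³ − 7x² + 3x + 9; R(x) = 7

Step 1: lead(−24x⁵ − 21x⁴ − 18x³ − 12x² + 36x + 34) ÷ lead(D) = −24x⁵ ÷ 3x = −8x⁴. Subtract (−8x⁴)·D = −24x⁵ − 24x⁴. Remainder: 3x⁴ − 18x³ − 12x² + 36x + 34.
Step 2: lead(3x⁴ − 18x³ − 12x² + 36x + 34) ÷ lead(D) = 3x⁴ ÷ 3x = x³. Subtract (x³)·D = 3x⁴ + 3x³. Remainder: −21x³ − 12x² + 36x + 34.
Step 3: lead(−21x³ − 12x² + 36x + 34) ÷ lead(D) = −21x³ ÷ 3x = −7x². Subtract (−7x²)·D = −21x³ − 21x². Remainder: 9x² + 36x + 34.
Step 4: lead(9x² + 36x + 34) ÷ lead(D) = 9x² ÷ 3x = 3x. Subtract (3x)·D = 9x² + 9x. Remainder: 27x + 34.
Step 5: lead(27x + 34) ÷ lead(D) = 27x ÷ 3x = 9. Subtract (9)·D = 27x + 27. Remainder: 7.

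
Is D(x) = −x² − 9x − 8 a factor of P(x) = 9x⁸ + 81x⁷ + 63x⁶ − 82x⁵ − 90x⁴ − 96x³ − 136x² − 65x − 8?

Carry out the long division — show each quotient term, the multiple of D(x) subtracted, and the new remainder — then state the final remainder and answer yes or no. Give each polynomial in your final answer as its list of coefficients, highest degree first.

R = [0], so D(x) is a factor of P(x). yes

Step 1: lead(9x⁸ + 81x⁷ + 63x⁶ − 82x⁵ − 90x⁴ − 96x³ − 136x² − 65x − 8) ÷ lead(D) = 9x⁸ ÷ −x² = −9x⁶. Subtract (−9x⁶)·D = 9x⁸ + 81x⁷ + 72x⁶. Remainder: −9x⁶ − 82x⁵ − 90x⁴ − 96x³ − 136x² − 65x − 8.
Step 2: lead(−9x⁶ − 82x⁵ − 90x⁴ − 96x³ − 136x² − 65x − 8) ÷ lead(D) = −9x⁶ ÷ −x² = 9x⁴. Subtract (9x⁴)·D = −9x⁶ − 81x⁵ − 72x⁴. Remainder: −x⁵ − 18x⁴ − 96x³ − 136x² − 65x − 8.
Step 3: lead(−x⁵ − 18x⁴ − 96x³ − 136x² − 65x − 8) ÷ lead(D) = −x⁵ ÷ −x² = x³. Subtract (x³)·D = −x⁵ − 9x⁴ − 8x³. Remainder: −9x⁴ − 88x³ − 136x² − 65x − 8.
Step 4: lead(−9x⁴ − 88x³ − 136x² − 65x − 8) ÷ lead(D) = −9x⁴ ÷ −x² = 9x². Subtract (9x²)·D = −9x⁴ − 81x³ − 72x². Remainder: −7x³ − 64x² − 65x − 8.
Step 5: lead(−7x³ − 64x² − 65x − 8) ÷ lead(D) = −7x³ ÷ −x² = 7x. Subtract (7x)·D = −7x³ − 63x² − 56x. Remainder: −x² − 9x − 8.
Step 6: lead(−x² − 9x − 8) ÷ lead(D) = −x² ÷ −x² = 1. Subtract (1)·D = −x² − 9x − 8. Remainder: 0.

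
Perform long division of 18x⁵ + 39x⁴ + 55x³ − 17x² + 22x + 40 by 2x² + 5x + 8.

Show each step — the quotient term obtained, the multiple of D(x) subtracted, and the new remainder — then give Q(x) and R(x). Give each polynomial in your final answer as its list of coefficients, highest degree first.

Q = [9, -3, -1, 6]; R = [-8]

Step 1: lead(18x⁵ + 39x⁴ + 55x³ − 17x² + 22x + 40) ÷ lead(D) = 18x⁵ ÷ 2x² = 9x³. Subtract (9x³)·D = 18x⁵ + 45x⁴ + 72x³. Remainder: −6x⁴ − 17x³ − 17x² + 22x + 40.
Step 2: lead(−6x⁴ − 17x³ − 17x² + 22x + 40) ÷ lead(D) = −6x⁴ ÷ 2x² = −3x². Subtract (−3x²)·D = −6x⁴ − 15x³ − 24x². Remainder: −2x³ + 7x² + 22x + 40.
Step 3: lead(−2x³ + 7x² + 22x + 40) ÷ lead(D) = −2x³ ÷ 2x² = −x. Subtract (−x)·D = −2x³ − 5x² − 8x. Remainder: 12x² + 30x + 40.
Step 4: lead(12x² + 30x + 40) ÷ lead(D) = 12x² ÷ 2x² = 6. Subtract (6)·D = 12x² + 30x + 48. Remainder: −8.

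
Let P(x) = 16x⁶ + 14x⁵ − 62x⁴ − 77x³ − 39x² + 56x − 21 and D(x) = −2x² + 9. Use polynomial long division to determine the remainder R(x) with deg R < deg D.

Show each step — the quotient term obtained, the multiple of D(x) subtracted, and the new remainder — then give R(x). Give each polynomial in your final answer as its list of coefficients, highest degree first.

R = [-7, 6]

Step 1: lead(16x⁶ + 14x⁵ − 62x⁴ − 77x³ − 39x² + 56x − 21) ÷ lead(D) = 16x⁶ ÷ −2x² = −8x⁴. Subtract (−8x⁴)·D = 16x⁶ − 72x⁴. Remainder: 14x⁵ + 10x⁴ − 77x³ − 39x² + 56x − 21.
Step 2: lead(14x⁵ + 10x⁴ − 77x³ − 39x² + 56x − 21) ÷ lead(D) = 14x⁵ ÷ −2x² = −7x³. Subtract (−7x³)·D = 14x⁵ − 63x³. Remainder: 10x⁴ − 14x³ − 39x² + 56x − 21.
Step 3: lead(10x⁴ − 14x³ − 39x² + 56x − 21) ÷ lead(D) = 10x⁴ ÷ −2x² = −5x². Subtract (−5x²)·D = 10x⁴ − 45x². Remainder: −14x³ + 6x² + 56x − 21.
Step 4: lead(−14x³ + 6x² + 56x − 21) ÷ lead(D) = −14x³ ÷ −2x² = 7x. Subtract (7x)·D = −14x³ + 63x. Remainder: 6x² − 7x − 21.
Step 5: lead(6x² − 7x − 21) ÷ lead(D) = 6x² ÷ −2x² = −3. Subtract (−3)·D = 6x² − 27. Remainder: −7x + 6.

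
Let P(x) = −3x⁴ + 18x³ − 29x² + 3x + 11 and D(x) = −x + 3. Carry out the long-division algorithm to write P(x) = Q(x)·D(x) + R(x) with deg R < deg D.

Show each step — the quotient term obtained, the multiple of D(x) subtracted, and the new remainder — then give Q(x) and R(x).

Q(x) = 3x³ − 9x² + 2x + 3; R(x) = 2

Step 1: lead(−3x⁴ + 18x³ − 29x² + 3x + 11) ÷ lead(D) = −3x⁴ ÷ −x = 3x³. Subtract (3x³)·D = −3x⁴ + 9x³. Remainder: 9x³ − 29x² + 3x + 11.
Step 2: lead(9x³ − 29x² + 3x + 11) ÷ lead(D) = 9x³ ÷ −x = −9x². Subtract (−9x²)·D = 9x³ − 27x². Remainder: −2x² + 3x + 11.
Step 3: lead(−2x² + 3x + 11) ÷ lead(D) = −2x² ÷ −x = 2x. Subtract (2x)·D = −2x² + 6x. Remainder: −3x + 11.
Step 4: lead(−3x + 11) ÷ lead(D) = −3x ÷ −x = 3. Subtract (3)·D = −3x + 9. Remainder: 2.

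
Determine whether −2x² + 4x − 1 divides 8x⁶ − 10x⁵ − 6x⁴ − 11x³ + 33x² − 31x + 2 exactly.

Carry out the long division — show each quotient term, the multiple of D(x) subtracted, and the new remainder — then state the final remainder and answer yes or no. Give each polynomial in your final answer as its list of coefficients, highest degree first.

R = [-2, -4], so D(x) is not a factor of P(x). no

Step 1: lead(8x⁶ − 10x⁵ − 6x⁴ − 11x³ + 33x² − 31x + 2) ÷ lead(D) = 8x⁶ ÷ −2x² = −4x⁴. Subtract (−4x⁴)·D = 8x⁶ − 16x⁵ + 4x⁴. Remainder: 6x⁵ − 10x⁴ − 11x³ + 33x² − 31x + 2.
Step 2: lead(6x⁵ − 10x⁴ − 11x³ + 33x² − 31x + 2) ÷ lead(D) = 6x⁵ ÷ −2x² = −3x³. Subtract (−3x³)·D = 6x⁵ − 12x⁴ + 3x³. Remainder: 2x⁴ − 14x³ + 33x² − 31x + 2.
Step 3: lead(2x⁴ − 14x³ + 33x² − 31x + 2) ÷ lead(D) = 2x⁴ ÷ −2x² = −x². Subtract (−x²)·D = 2x⁴ − 4x³ + x². Remainder: −10x³ + 32x² − 31x + 2.
Step 4: lead(−10x³ + 32x² − 31x + 2) ÷ lead(D) = −10x³ ÷ −2x² = 5x. Subtract (5x)·D = −10x³ + 20x² − 5x. Remainder: 12x² − 26x + 2.
Step 5: lead(12x² − 26x + 2) ÷ lead(D) = 12x² ÷ −2x² = −6. Subtract (−6)·D = 12x² − 24x + 6. Remainder: −2x − 4.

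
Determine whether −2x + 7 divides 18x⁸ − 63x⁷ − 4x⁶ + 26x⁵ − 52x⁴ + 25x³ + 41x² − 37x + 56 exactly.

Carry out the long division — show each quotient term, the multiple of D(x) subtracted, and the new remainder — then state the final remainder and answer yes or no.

Step 1: lead(18x⁸ − 63x⁷ − 4x⁶ + 26x⁵ − 52x⁴ + 25x³ + 41x² − 37x + 56) ÷ lead(D) = 18x⁸ ÷ −2x = −9x⁷. Subtract (−9x⁷)·D = 18x⁸ − 63x⁷. Remainder: −4x⁶ + 26x⁵ − 52x⁴ + 25x³ + 41x² − 37x + 56.
Step 2: lead(−4x⁶ + 26x⁵ − 52x⁴ + 25x³ + 41x² − 37x + 56) ÷ lead(D) = −4x⁶ ÷ −2x = 2x⁵. Subtract (2x⁵)·D = −4x⁶ + 14x⁵. Remainder: 12x⁵ − 52x⁴ + 25x³ + 41x² − 37x + 56.
Step 3: lead(12x⁵ − 52x⁴ + 25x³ + 41x² − 37x + 56) ÷ lead(D) = 12x⁵ ÷ −2x = −6x⁴. Subtract (−6x⁴)·D = 12x⁵ − 42x⁴. Remainder: −10x⁴ + 25x³ + 41x² − 37x + 56.
Step 4: lead(−10x⁴ + 25x³ + 41x² − 37x + 56) ÷ lead(D) = −10x⁴ ÷ −2x = 5x³. Subtract (5x³)·D = −10x⁴ + 35x³. Remainder: −10x³ + 41x² − 37x + 56.
Step 5: lead(−10x³ + 41x² − 37x + 56) ÷ lead(D) = −10x³ ÷ −2x = 5x². Subtract (5x²)·D = −10x³ + 35x². Remainder: 6x² − 37x + 56.
Step 6: lead(6x² − 37x + 56) ÷ lead(D) = 6x² ÷ −2x = −3x. Subtract (−3x)·D = 6x² − 21x. Remainder: −16x + 56.
Step 7: lead(−16x + 56) ÷ lead(D) = −16x ÷ −2x = 8. Subtract (8)·D = −16x + 56. Remainder: 0.

R(x) = 0, so D(x) is a factor of P(x). yes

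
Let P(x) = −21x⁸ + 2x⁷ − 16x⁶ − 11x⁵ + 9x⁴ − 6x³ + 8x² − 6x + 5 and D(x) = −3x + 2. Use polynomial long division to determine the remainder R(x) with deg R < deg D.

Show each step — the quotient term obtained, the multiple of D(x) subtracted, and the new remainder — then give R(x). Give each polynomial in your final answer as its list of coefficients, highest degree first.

R = [1]

Step 1: lead(−21x⁸ + 2x⁷ − 16x⁶ − 11x⁵ + 9x⁴ − 6x³ + 8x² − 6x + 5) ÷ lead(D) = −21x⁸ ÷ −3x = 7x⁷. Subtract (7x⁷)·D = −21x⁸ + 14x⁷. Remainder: −12x⁷ − 16x⁶ − 11x⁵ + 9x⁴ − 6x³ + 8x² − 6x + 5.
Step 2: lead(−12x⁷ − 16x⁶ − 11x⁵ + 9x⁴ − 6x³ + 8x² − 6x + 5) ÷ lead(D) = −12x⁷ ÷ −3x = 4x⁶. Subtract (4x⁶)·D = −12x⁷ + 8x⁶. Remainder: −24x⁶ − 11x⁵ + 9x⁴ − 6x³ + 8x² − 6x + 5.
Step 3: lead(−24x⁶ − 11x⁵ + 9x⁴ − 6x³ + 8x² − 6x + 5) ÷ lead(D) = −24x⁶ ÷ −3x = 8x⁵. Subtract (8x⁵)·D = −24x⁶ + 16x⁵. Remainder: −27x⁵ + 9x⁴ − 6x³ + 8x² − 6x + 5.
Step 4: lead(−27x⁵ + 9x⁴ − 6x³ + 8x² − 6x + 5) ÷ lead(D) = −27x⁵ ÷ −3x = 9x⁴. Subtract (9x⁴)·D = −27x⁵ + 18x⁴. Remainder: −9x⁴ − 6x³ + 8x² − 6x + 5.
Step 5: lead(−9x⁴ − 6x³ + 8x² − 6x + 5) ÷ lead(D) = −9x⁴ ÷ −3x = 3x³. Subtract (3x³)·D = −9x⁴ + 6x³. Remainder: −12x³ + 8x² − 6x + 5.
Step 6: lead(−12x³ + 8x² − 6x + 5) ÷ lead(D) = −12x³ ÷ −3x = 4x². Subtract (4x²)·D = −12x³ + 8x². Remainder: −6x + 5.
Step 7: lead(−6x + 5) ÷ lead(D) = −6x ÷ −3x = 2. Subtract (2)·D = −6x + 4. Remainder: 1.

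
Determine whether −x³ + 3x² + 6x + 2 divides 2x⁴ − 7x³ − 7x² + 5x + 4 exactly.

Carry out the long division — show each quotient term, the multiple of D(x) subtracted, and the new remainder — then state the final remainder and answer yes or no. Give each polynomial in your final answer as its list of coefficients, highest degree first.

Step 1: lead(2x⁴ − 7x³ − 7x² + 5x + 4) ÷ lead(D) = 2x⁴ ÷ −x³ = −2x. Subtract (−2x)·D = 2x⁴ − 6x³ − 12x² − 4x. Remainder: −x³ + 5x² + 9x + 4.
Step 2: lead(−x³ + 5x² + 9x + 4) ÷ lead(D) = −x³ ÷ −x³ = 1. Subtract (1)·D = −x³ + 3x² + 6x + 2. Remainder: 2x² + 3x + 2.

R = [2, 3, 2], so D(x) is not a factor of P(x). no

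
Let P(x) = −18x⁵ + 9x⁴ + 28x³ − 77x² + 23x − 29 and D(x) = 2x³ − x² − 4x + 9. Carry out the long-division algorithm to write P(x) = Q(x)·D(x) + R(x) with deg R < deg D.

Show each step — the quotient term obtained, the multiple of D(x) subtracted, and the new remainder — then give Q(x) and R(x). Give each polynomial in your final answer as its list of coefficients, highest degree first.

Step 1: lead(−18x⁵ + 9x⁴ + 28x³ − 77x² + 23x − 29) ÷ lead(D) = −18x⁵ ÷ 2x³ = −9x². Subtract (−9x²)·D = −18x⁵ + 9x⁴ + 36x³ − 81x². Remainder: −8x³ + 4x² + 23x − 29.
Step 2: lead(−8x³ + 4x² + 23x − 29) ÷ lead(D) = −8x³ ÷ 2x³ = −4. Subtract (−4)·D = −8x³ + 4x² + 16x − 36. Remainder: 7x + 7.

Q = [-9, 0, -4]; R = [7, 7]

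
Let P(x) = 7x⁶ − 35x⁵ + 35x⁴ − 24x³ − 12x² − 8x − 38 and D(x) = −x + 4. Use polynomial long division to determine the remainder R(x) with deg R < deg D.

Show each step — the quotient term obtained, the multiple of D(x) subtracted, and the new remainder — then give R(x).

R(x) = −6

Step 1: lead(7x⁶ − 35x⁵ + 35x⁴ − 24x³ − 12x² − 8x − 38) ÷ lead(D) = 7x⁶ ÷ −x = −7x⁵. Subtract (−7x⁵)·D = 7x⁶ − 28x⁵. Remainder: −7x⁵ + 35x⁴ − 24x³ − 12x² − 8x − 38.
Step 2: lead(−7x⁵ + 35x⁴ − 24x³ − 12x² − 8x − 38) ÷ lead(D) = −7x⁵ ÷ −x = 7x⁴. Subtract (7x⁴)·D = −7x⁵ + 28x⁴. Remainder: 7x⁴ − 24x³ − 12x² − 8x − 38.
Step 3: lead(7x⁴ − 24x³ − 12x² − 8x − 38) ÷ lead(D) = 7x⁴ ÷ −x = −7x³. Subtract (−7x³)·D = 7x⁴ − 28x³. Remainder: 4x³ − 12x² − 8x − 38.
Step 4: lead(4x³ − 12x² − 8x − 38) ÷ lead(D) = 4x³ ÷ −x = −4x². Subtract (−4x²)·D = 4x³ − 16x². Remainder: 4x² − 8x − 38.
Step 5: lead(4x² − 8x − 38) ÷ lead(D) = 4x² ÷ −x = −4x. Subtract (−4x)·D = 4x² − 16x. Remainder: 8x − 38.
Step 6: lead(8x − 38) ÷ lead(D) = 8x ÷ −x = −8. Subtract (−8)·D = 8x − 32. Remainder: −6.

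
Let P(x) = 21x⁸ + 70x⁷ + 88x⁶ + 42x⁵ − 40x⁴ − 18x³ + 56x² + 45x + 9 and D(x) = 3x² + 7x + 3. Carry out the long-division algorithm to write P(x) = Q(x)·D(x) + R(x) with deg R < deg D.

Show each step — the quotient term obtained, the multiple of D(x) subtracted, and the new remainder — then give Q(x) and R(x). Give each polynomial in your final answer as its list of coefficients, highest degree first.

Step 1: lead(21x⁸ + 70x⁷ + 88x⁶ + 42x⁵ − 40x⁴ − 18x³ + 56x² + 45x + 9) ÷ lead(D) = 21x⁸ ÷ 3x² = 7x⁶. Subtract (7x⁶)·D = 21x⁸ + 49x⁷ + 21x⁶. Remainder: 21x⁷ + 67x⁶ + 42x⁵ − 40x⁴ − 18x³ + 56x² + 45x + 9.
Step 2: lead(21x⁷ + 67x⁶ + 42x⁵ − 40x⁴ − 18x³ + 56x² + 45x + 9) ÷ lead(D) = 21x⁷ ÷ 3x² = 7x⁵. Subtract (7x⁵)·D = 21x⁷ + 49x⁶ + 21x⁵. Remainder: 18x⁶ + 21x⁵ − 40x⁴ − 18x³ + 56x² + 45x + 9.
Step 3: lead(18x⁶ + 21x⁵ − 40x⁴ − 18x³ + 56x² + 45x + 9) ÷ lead(D) = 18x⁶ ÷ 3x² = 6x⁴. Subtract (6x⁴)·D = 18x⁶ + 42x⁵ + 18x⁴. Remainder: −21x⁵ − 58x⁴ − 18x³ + 56x² + 45x + 9.
Step 4: lead(−21x⁵ − 58x⁴ − 18x³ + 56x² + 45x + 9) ÷ lead(D) = −21x⁵ ÷ 3x² = −7x³. Subtract (−7x³)·D = −21x⁵ − 49x⁴ − 21x³. Remainder: −9x⁴ + 3x³ + 56x² + 45x + 9.
Step 5: lead(−9x⁴ + 3x³ + 56x² + 45x + 9) ÷ lead(D) = −9x⁴ ÷ 3x² = −3x². Subtract (−3x²)·D = −9x⁴ − 21x³ − 9x². Remainder: 24x³ + 65x² + 45x + 9.
Step 6: lead(24x³ + 65x² + 45x + 9) ÷ lead(D) = 24x³ ÷ 3x² = 8x. Subtract (8x)·D = 24x³ + 56x² + 24x. Remainder: 9x² + 21x + 9.
Step 7: lead(9x² + 21x + 9) ÷ lead(D) = 9x² ÷ 3x² = 3. Subtract (3)·D = 9x² + 21x + 9. Remainder: 0.

Q = [7, 7, 6, -7, -3, 8, 3]; R = [0]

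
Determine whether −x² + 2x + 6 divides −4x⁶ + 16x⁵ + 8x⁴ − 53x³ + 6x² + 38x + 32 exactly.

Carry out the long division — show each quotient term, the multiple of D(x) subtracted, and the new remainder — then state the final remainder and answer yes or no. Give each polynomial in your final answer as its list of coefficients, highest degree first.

R = [8], so D(x) is not a factor of P(x). no

Step 1: lead(−4x⁶ + 16x⁵ + 8x⁴ − 53x³ + 6x² + 38x + 32) ÷ lead(D) = −4x⁶ ÷ −x² = 4x⁴. Subtract (4x⁴)·D = −4x⁶ + 8x⁵ + 24x⁴. Remainder: 8x⁵ − 16x⁴ − 53x³ + 6x² + 38x + 32.
Step 2: lead(8x⁵ − 16x⁴ − 53x³ + 6x² + 38x + 32) ÷ lead(D) = 8x⁵ ÷ −x² = −8x³. Subtract (−8x³)·D = 8x⁵ − 16x⁴ − 48x³. Remainder: −5x³ + 6x² + 38x + 32.
Step 3: lead(−5x³ + 6x² + 38x + 32) ÷ lead(D) = −5x³ ÷ −x² = 5x. Subtract (5x)·D = −5x³ + 10x² + 30x. Remainder: −4x² + 8x + 32.
Step 4: lead(−4x² + 8x + 32) ÷ lead(D) = −4x² ÷ −x² = 4. Subtract (4)·D = −4x² + 8x + 24. Remainder: 8.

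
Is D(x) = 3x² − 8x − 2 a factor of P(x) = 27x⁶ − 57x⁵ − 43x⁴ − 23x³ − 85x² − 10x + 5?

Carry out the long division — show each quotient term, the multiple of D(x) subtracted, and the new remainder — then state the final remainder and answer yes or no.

R(x) = 3, so D(x) is not a factor of P(x). no

Step 1: lead(27x⁶ − 57x⁵ − 43x⁴ − 23x³ − 85x² − 10x + 5) ÷ lead(D) = 27x⁶ ÷ 3x² = 9x⁴. Subtract (9x⁴)·D = 27x⁶ − 72x⁵ − 18x⁴. Remainder: 15x⁵ − 25x⁴ − 23x³ − 85x² − 10x + 5.
Step 2: lead(15x⁵ − 25x⁴ − 23x³ − 85x² − 10x + 5) ÷ lead(D) = 15x⁵ ÷ 3x² = 5x³. Subtract (5x³)·D = 15x⁵ − 40x⁴ − 10x³. Remainder: 15x⁴ − 13x³ − 85x² − 10x + 5.
Step 3: lead(15x⁴ − 13x³ − 85x² − 10x + 5) ÷ lead(D) = 15x⁴ ÷ 3x² = 5x². Subtract (5x²)·D = 15x⁴ − 40x³ − 10x². Remainder: 27x³ − 75x² − 10x + 5.
Step 4: lead(27x³ − 75x² − 10x + 5) ÷ lead(D) = 27x³ ÷ 3x² = 9x. Subtract (9x)·D = 27x³ − 72x² − 18x. Remainder: −3x² + 8x + 5.
Step 5: lead(−3x² + 8x + 5) ÷ lead(D) = −3x² ÷ 3x² = −1. Subtract (−1)·D = −3x² + 8x + 2. Remainder: 3.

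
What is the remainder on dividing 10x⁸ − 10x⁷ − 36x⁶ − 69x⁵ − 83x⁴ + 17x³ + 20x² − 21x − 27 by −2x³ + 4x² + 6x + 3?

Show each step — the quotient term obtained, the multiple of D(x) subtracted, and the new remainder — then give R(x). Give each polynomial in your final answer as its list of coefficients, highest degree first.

R = [-6, -6]

Step 1: lead(10x⁸ − 10x⁷ − 36x⁶ − 69x⁵ − 83x⁴ + 17x³ + 20x² − 21x − 27) ÷ lead(D) = 10x⁸ ÷ −2x³ = −5x⁵. Subtract (−5x⁵)·D = 10x⁸ − 20x⁷ − 30x⁶ − 15x⁵. Remainder: 10x⁷ − 6x⁶ − 54x⁵ − 83x⁴ + 17x³ + 20x² − 21x − 27.
Step 2: lead(10x⁷ − 6x⁶ − 54x⁵ − 83x⁴ + 17x³ + 20x² − 21x − 27) ÷ lead(D) = 10x⁷ ÷ −2x³ = −5x⁴. Subtract (−5x⁴)·D = 10x⁷ − 20x⁶ − 30x⁵ − 15x⁴. Remainder: 14x⁶ − 24x⁵ − 68x⁴ + 17x³ + 20x² − 21x − 27.
Step 3: lead(14x⁶ − 24x⁵ − 68x⁴ + 17x³ + 20x² − 21x − 27) ÷ lead(D) = 14x⁶ ÷ −2x³ = −7x³. Subtract (−7x³)·D = 14x⁶ − 28x⁵ − 42x⁴ − 21x³. Remainder: 4x⁵ − 26x⁴ + 38x³ + 20x² − 21x − 27.
Step 4: lead(4x⁵ − 26x⁴ + 38x³ + 20x² − 21x − 27) ÷ lead(D) = 4x⁵ ÷ −2x³ = −2x². Subtract (−2x²)·D = 4x⁵ − 8x⁴ − 12x³ − 6x². Remainder: −18x⁴ + 50x³ + 26x² − 21x − 27.
Step 5: lead(−18x⁴ + 50x³ + 26x² − 21x − 27) ÷ lead(D) = −18x⁴ ÷ −2x³ = 9x. Subtract (9x)·D = −18x⁴ + 36x³ + 54x² + 27x. Remainder: 14x³ − 28x² − 48x − 27.
Step 6: lead(14x³ − 28x² − 48x − 27) ÷ lead(D) = 14x³ ÷ −2x³ = −7. Subtract (−7)·D = 14x³ − 28x² − 42x − 21. Remainder: −6x − 6.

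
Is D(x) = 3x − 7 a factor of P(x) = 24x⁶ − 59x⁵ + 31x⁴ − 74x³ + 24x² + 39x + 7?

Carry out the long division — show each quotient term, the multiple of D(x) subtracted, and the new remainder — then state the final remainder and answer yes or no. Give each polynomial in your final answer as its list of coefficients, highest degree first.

Step 1: lead(24x⁶ − 59x⁵ + 31x⁴ − 74x³ + 24x² + 39x + 7) ÷ lead(D) = 24x⁶ ÷ 3x = 8x⁵. Subtract (8x⁵)·D = 24x⁶ − 56x⁵. Remainder: −3x⁵ + 31x⁴ − 74x³ + 24x² + 39x + 7.
Step 2: lead(−3x⁵ + 31x⁴ − 74x³ + 24x² + 39x + 7) ÷ lead(D) = −3x⁵ ÷ 3x = −x⁴. Subtract (−x⁴)·D = −3x⁵ + 7x⁴. Remainder: 24x⁴ − 74x³ + 24x² + 39x + 7.
Step 3: lead(24x⁴ − 74x³ + 24x² + 39x + 7) ÷ lead(D) = 24x⁴ ÷ 3x = 8x³. Subtract (8x³)·D = 24x⁴ − 56x³. Remainder: −18x³ + 24x² + 39x + 7.
Step 4: lead(−18x³ + 24x² + 39x + 7) ÷ lead(D) = −18x³ ÷ 3x = −6x². Subtract (−6x²)·D = −18x³ + 42x². Remainder: −18x² + 39x + 7.
Step 5: lead(−18x² + 39x + 7) ÷ lead(D) = −18x² ÷ 3x = −6x. Subtract (−6x)·D = −18x² + 42x. Remainder: −3x + 7.
Step 6: lead(−3x + 7) ÷ lead(D) = −3x ÷ 3x = −1. Subtract (−1)·D = −3x + 7. Remainder: 0.

R = [0], so D(x) is a factor of P(x). yes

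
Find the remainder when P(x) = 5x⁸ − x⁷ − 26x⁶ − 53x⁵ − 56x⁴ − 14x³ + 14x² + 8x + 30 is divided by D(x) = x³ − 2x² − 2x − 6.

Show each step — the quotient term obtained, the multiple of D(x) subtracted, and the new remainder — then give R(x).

Step 1: lead(5x⁸ − x⁷ − 26x⁶ − 53x⁵ − 56x⁴ − 14x³ + 14x² + 8x + 30) ÷ lead(D) = 5x⁸ ÷ x³ = 5x⁵. Subtract (5x⁵)·D = 5x⁸ − 10x⁷ − 10x⁶ − 30x⁵. Remainder: 9x⁷ − 16x⁶ − 23x⁵ − 56x⁴ − 14x³ + 14x² + 8x + 30.
Step 2: lead(9x⁷ − 16x⁶ − 23x⁵ − 56x⁴ − 14x³ + 14x² + 8x + 30) ÷ lead(D) = 9x⁷ ÷ x³ = 9x⁴. Subtract (9x⁴)·D = 9x⁷ − 18x⁶ − 18x⁵ − 54x⁴. Remainder: 2x⁶ − 5x⁵ − 2x⁴ − 14x³ + 14x² + 8x + 30.
Step 3: lead(2x⁶ − 5x⁵ − 2x⁴ − 14x³ + 14x² + 8x + 30) ÷ lead(D) = 2x⁶ ÷ x³ = 2x³. Subtract (2x³)·D = 2x⁶ − 4x⁵ − 4x⁴ − 12x³. Remainder: −x⁵ + 2x⁴ − 2x³ + 14x² + 8x + 30.
Step 4: lead(−x⁵ + 2x⁴ − 2x³ + 14x² + 8x + 30) ÷ lead(D) = −x⁵ ÷ x³ = −x². Subtract (−x²)·D = −x⁵ + 2x⁴ + 2x³ + 6x². Remainder: −4x³ + 8x² + 8x + 30.
Step 5: lead(−4x³ + 8x² + 8x + 30) ÷ lead(D) = −4x³ ÷ x³ = −4. Subtract (−4)·D = −4x³ + 8x² + 8x + 24. Remainder: 6.

R(x) = 6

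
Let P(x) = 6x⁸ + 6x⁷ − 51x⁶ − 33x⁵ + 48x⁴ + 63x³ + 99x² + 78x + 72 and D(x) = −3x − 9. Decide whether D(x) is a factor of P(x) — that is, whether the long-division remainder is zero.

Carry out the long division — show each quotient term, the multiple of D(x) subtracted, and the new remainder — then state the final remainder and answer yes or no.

R(x) = 0, so D(x) is a factor of P(x). yes

Step 1: lead(6x⁸ + 6x⁷ − 51x⁶ − 33x⁵ + 48x⁴ + 63x³ + 99x² + 78x + 72) ÷ lead(D) = 6x⁸ ÷ −3x = −2x⁷. Subtract (−2x⁷)·D = 6x⁸ + 18x⁷. Remainder: −12x⁷ − 51x⁶ − 33x⁵ + 48x⁴ + 63x³ + 99x² + 78x + 72.
Step 2: lead(−12x⁷ − 51x⁶ − 33x⁵ + 48x⁴ + 63x³ + 99x² + 78x + 72) ÷ lead(D) = −12x⁷ ÷ −3x = 4x⁶. Subtract (4x⁶)·D = −12x⁷ − 36x⁶. Remainder: −15x⁶ − 33x⁵ + 48x⁴ + 63x³ + 99x² + 78x + 72.
Step 3: lead(−15x⁶ − 33x⁵ + 48x⁴ + 63x³ + 99x² + 78x + 72) ÷ lead(D) = −15x⁶ ÷ −3x = 5x⁵. Subtract (5x⁵)·D = −15x⁶ − 45x⁵. Remainder: 12x⁵ + 48x⁴ + 63x³ + 99x² + 78x + 72.
Step 4: lead(12x⁵ + 48x⁴ + 63x³ + 99x² + 78x + 72) ÷ lead(D) = 12x⁵ ÷ −3x = −4x⁴. Subtract (−4x⁴)·D = 12x⁵ + 36x⁴. Remainder: 12x⁴ + 63x³ + 99x² + 78x + 72.
Step 5: lead(12x⁴ + 63x³ + 99x² + 78x + 72) ÷ lead(D) = 12x⁴ ÷ −3x = −4x³. Subtract (−4x³)·D = 12x⁴ + 36x³. Remainder: 27x³ + 99x² + 78x + 72.
Step 6: lead(27x³ + 99x² + 78x + 72) ÷ lead(D) = 27x³ ÷ −3x = −9x². Subtract (−9x²)·D = 27x³ + 81x². Remainder: 18x² + 78x + 72.
Step 7: lead(18x² + 78x + 72) ÷ lead(D) = 18x² ÷ −3x = −6x. Subtract (−6x)·D = 18x² + 54x. Remainder: 24x + 72.
Step 8: lead(24x + 72) ÷ lead(D) = 24x ÷ −3x = −8. Subtract (−8)·D = 24x + 72. Remainder: 0.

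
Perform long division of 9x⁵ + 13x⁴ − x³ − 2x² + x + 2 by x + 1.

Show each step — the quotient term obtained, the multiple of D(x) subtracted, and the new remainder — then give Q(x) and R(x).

Q(x) = 9x⁴ + 4x³ − 5x² + 3x − 2; R(x) = 4

Step 1: lead(9x⁵ + 13x⁴ − x³ − 2x² + x + 2) ÷ lead(D) = 9x⁵ ÷ x = 9x⁴. Subtract (9x⁴)·D = 9x⁵ + 9x⁴. Remainder: 4x⁴ − x³ − 2x² + x + 2.
Step 2: lead(4x⁴ − x³ − 2x² + x + 2) ÷ lead(D) = 4x⁴ ÷ x = 4x³. Subtract (4x³)·D = 4x⁴ + 4x³. Remainder: −5x³ − 2x² + x + 2.
Step 3: lead(−5x³ − 2x² + x + 2) ÷ lead(D) = −5x³ ÷ x = −5x². Subtract (−5x²)·D = −5x³ − 5x². Remainder: 3x² + x + 2.
Step 4: lead(3x² + x + 2) ÷ lead(D) = 3x² ÷ x = 3x. Subtract (3x)·D = 3x² + 3x. Remainder: −2x + 2.
Step 5: lead(−2x + 2) ÷ lead(D) = −2x ÷ x = −2. Subtract (−2)·D = −2x − 2. Remainder: 4.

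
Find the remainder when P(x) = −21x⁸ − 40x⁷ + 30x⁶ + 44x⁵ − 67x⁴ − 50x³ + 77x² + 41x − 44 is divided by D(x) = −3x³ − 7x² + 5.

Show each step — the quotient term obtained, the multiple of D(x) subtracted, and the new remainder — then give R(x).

Step 1: lead(−21x⁸ − 40x⁷ + 30x⁶ + 44x⁵ − 67x⁴ − 50x³ + 77x² + 41x − 44) ÷ lead(D) = −21x⁸ ÷ −3x³ = 7x⁵. Subtract (7x⁵)·D = −21x⁸ − 49x⁷ + 35x⁵. Remainder: 9x⁷ + 30x⁶ + 9x⁵ − 67x⁴ − 50x³ + 77x² + 41x − 44.
Step 2: lead(9x⁷ + 30x⁶ + 9x⁵ − 67x⁴ − 50x³ + 77x² + 41x − 44) ÷ lead(D) = 9x⁷ ÷ −3x³ = −3x⁴. Subtract (−3x⁴)·D = 9x⁷ + 21x⁶ − 15x⁴. Remainder: 9x⁶ + 9x⁵ − 52x⁴ − 50x³ + 77x² + 41x − 44.
Step 3: lead(9x⁶ + 9x⁵ − 52x⁴ − 50x³ + 77x² + 41x − 44) ÷ lead(D) = 9x⁶ ÷ −3x³ = −3x³. Subtract (−3x³)·D = 9x⁶ + 21x⁵ − 15x³. Remainder: −12x⁵ − 52x⁴ − 35x³ + 77x² + 41x − 44.
Step 4: lead(−12x⁵ − 52x⁴ − 35x³ + 77x² + 41x − 44) ÷ lead(D) = −12x⁵ ÷ −3x³ = 4x². Subtract (4x²)·D = −12x⁵ − 28x⁴ + 20x². Remainder: −24x⁴ − 35x³ + 57x² + 41x − 44.
Step 5: lead(−24x⁴ − 35x³ + 57x² + 41x − 44) ÷ lead(D) = −24x⁴ ÷ −3x³ = 8x. Subtract (8x)·D = −24x⁴ − 56x³ + 40x. Remainder: 21x³ + 57x² + x − 44.
Step 6: lead(21x³ + 57x² + x − 44) ÷ lead(D) = 21x³ ÷ −3x³ = −7. Subtract (−7)·D = 21x³ + 49x² − 35. Remainder: 8x² + x − 9.

R(x) = 8x² + x − 9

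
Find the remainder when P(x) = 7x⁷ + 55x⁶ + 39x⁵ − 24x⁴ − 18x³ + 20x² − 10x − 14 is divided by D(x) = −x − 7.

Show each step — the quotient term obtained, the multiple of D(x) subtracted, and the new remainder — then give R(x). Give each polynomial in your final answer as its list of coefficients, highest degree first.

R = [7]

Step 1: lead(7x⁷ + 55x⁶ + 39x⁵ − 24x⁴ − 18x³ + 20x² − 10x − 14) ÷ lead(D) = 7x⁷ ÷ −x = −7x⁶. Subtract (−7x⁶)·D = 7x⁷ + 49x⁶. Remainder: 6x⁶ + 39x⁵ − 24x⁴ − 18x³ + 20x² − 10x − 14.
Step 2: lead(6x⁶ + 39x⁵ − 24x⁴ − 18x³ + 20x² − 10x − 14) ÷ lead(D) = 6x⁶ ÷ −x = −6x⁵. Subtract (−6x⁵)·D = 6x⁶ + 42x⁵. Remainder: −3x⁵ − 24x⁴ − 18x³ + 20x² − 10x − 14.
Step 3: lead(−3x⁵ − 24x⁴ − 18x³ + 20x² − 10x − 14) ÷ lead(D) = −3x⁵ ÷ −x = 3x⁴. Subtract (3x⁴)·D = −3x⁵ − 21x⁴. Remainder: −3x⁴ − 18x³ + 20x² − 10x − 14.
Step 4: lead(−3x⁴ − 18x³ + 20x² − 10x − 14) ÷ lead(D) = −3x⁴ ÷ −x = 3x³. Subtract (3x³)·D = −3x⁴ − 21x³. Remainder: 3x³ + 20x² − 10x − 14.
Step 5: lead(3x³ + 20x² − 10x − 14) ÷ lead(D) = 3x³ ÷ −x = −3x². Subtract (−3x²)·D = 3x³ + 21x². Remainder: −x² − 10x − 14.
Step 6: lead(−x² − 10x − 14) ÷ lead(D) = −x² ÷ −x = x. Subtract (x)·D = −x² − 7x. Remainder: −3x − 14.
Step 7: lead(−3x − 14) ÷ lead(D) = −3x ÷ −x = 3. Subtract (3)·D = −3x − 21. Remainder: 7.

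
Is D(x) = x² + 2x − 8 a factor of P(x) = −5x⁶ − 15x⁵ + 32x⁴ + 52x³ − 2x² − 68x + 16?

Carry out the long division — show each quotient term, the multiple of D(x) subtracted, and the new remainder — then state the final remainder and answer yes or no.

Step 1: lead(−5x⁶ − 15x⁵ + 32x⁴ + 52x³ − 2x² − 68x + 16) ÷ lead(D) = −5x⁶ ÷ x² = −5x⁴. Subtract (−5x⁴)·D = −5x⁶ − 10x⁵ + 40x⁴. Remainder: −5x⁵ − 8x⁴ + 52x³ − 2x² − 68x + 16.
Step 2: lead(−5x⁵ − 8x⁴ + 52x³ − 2x² − 68x + 16) ÷ lead(D) = −5x⁵ ÷ x² = −5x³. Subtract (−5x³)·D = −5x⁵ − 10x⁴ + 40x³. Remainder: 2x⁴ + 12x³ − 2x² − 68x + 16.
Step 3: lead(2x⁴ + 12x³ − 2x² − 68x + 16) ÷ lead(D) = 2x⁴ ÷ x² = 2x². Subtract (2x²)·D = 2x⁴ + 4x³ − 16x². Remainder: 8x³ + 14x² − 68x + 16.
Step 4: lead(8x³ + 14x² − 68x + 16) ÷ lead(D) = 8x³ ÷ x² = 8x. Subtract (8x)·D = 8x³ + 16x² − 64x. Remainder: −2x² − 4x + 16.
Step 5: lead(−2x² − 4x + 16) ÷ lead(D) = −2x² ÷ x² = −2. Subtract (−2)·D = −2x² − 4x + 16. Remainder: 0.

R(x) = 0, so D(x) is a factor of P(x). yes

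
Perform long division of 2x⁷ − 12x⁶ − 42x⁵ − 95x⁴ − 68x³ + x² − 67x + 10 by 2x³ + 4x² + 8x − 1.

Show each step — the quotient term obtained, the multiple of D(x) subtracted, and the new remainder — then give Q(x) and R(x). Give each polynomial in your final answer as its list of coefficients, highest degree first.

Step 1: lead(2x⁷ − 12x⁶ − 42x⁵ − 95x⁴ − 68x³ + x² − 67x + 10) ÷ lead(D) = 2x⁷ ÷ 2x³ = x⁴. Subtract (x⁴)·D = 2x⁷ + 4x⁶ + 8x⁵ − x⁴. Remainder: −16x⁶ − 50x⁵ − 94x⁴ − 68x³ + x² − 67x + 10.
Step 2: lead(−16x⁶ − 50x⁵ − 94x⁴ − 68x³ + x² − 67x + 10) ÷ lead(D) = −16x⁶ ÷ 2x³ = −8x³. Subtract (−8x³)·D = −16x⁶ − 32x⁵ − 64x⁴ + 8x³. Remainder: −18x⁵ − 30x⁴ − 76x³ + x² − 67x + 10.
Step 3: lead(−18x⁵ − 30x⁴ − 76x³ + x² − 67x + 10) ÷ lead(D) = −18x⁵ ÷ 2x³ = −9x². Subtract (−9x²)·D = −18x⁵ − 36x⁴ − 72x³ + 9x². Remainder: 6x⁴ − 4x³ − 8x² − 67x + 10.
Step 4: lead(6x⁴ − 4x³ − 8x² − 67x + 10) ÷ lead(D) = 6x⁴ ÷ 2x³ = 3x. Subtract (3x)·D = 6x⁴ + 12x³ + 24x² − 3x. Remainder: −16x³ − 32x² − 64x + 10.
Step 5: lead(−16x³ − 32x² − 64x + 10) ÷ lead(D) = −16x³ ÷ 2x³ = −8. Subtract (−8)·D = −16x³ − 32x² − 64x + 8. Remainder: 2.

Q = [1, -8, -9, 3, -8]; R = [2]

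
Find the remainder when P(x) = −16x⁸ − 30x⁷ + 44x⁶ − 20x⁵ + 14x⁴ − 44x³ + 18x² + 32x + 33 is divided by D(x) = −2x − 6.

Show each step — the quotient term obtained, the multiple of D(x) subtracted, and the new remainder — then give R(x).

R(x) = −9

Step 1: lead(−16x⁸ − 30x⁷ + 44x⁶ − 20x⁵ + 14x⁴ − 44x³ + 18x² + 32x + 33) ÷ lead(D) = −16x⁸ ÷ −2x = 8x⁷. Subtract (8x⁷)·D = −16x⁸ − 48x⁷. Remainder: 18x⁷ + 44x⁶ − 20x⁵ + 14x⁴ − 44x³ + 18x² + 32x + 33.
Step 2: lead(18x⁷ + 44x⁶ − 20x⁵ + 14x⁴ − 44x³ + 18x² + 32x + 33) ÷ lead(D) = 18x⁷ ÷ −2x = −9x⁶. Subtract (−9x⁶)·D = 18x⁷ + 54x⁶. Remainder: −10x⁶ − 20x⁵ + 14x⁴ − 44x³ + 18x² + 32x + 33.
Step 3: lead(−10x⁶ − 20x⁵ + 14x⁴ − 44x³ + 18x² + 32x + 33) ÷ lead(D) = −10x⁶ ÷ −2x = 5x⁵. Subtract (5x⁵)·D = −10x⁶ − 30x⁵. Remainder: 10x⁵ + 14x⁴ − 44x³ + 18x² + 32x + 33.
Step 4: lead(10x⁵ + 14x⁴ − 44x³ + 18x² + 32x + 33) ÷ lead(D) = 10x⁵ ÷ −2x = −5x⁴. Subtract (−5x⁴)·D = 10x⁵ + 30x⁴. Remainder: −16x⁴ − 44x³ + 18x² + 32x + 33.
Step 5: lead(−16x⁴ − 44x³ + 18x² + 32x + 33) ÷ lead(D) = −16x⁴ ÷ −2x = 8x³. Subtract (8x³)·D = −16x⁴ − 48x³. Remainder: 4x³ + 18x² + 32x + 33.
Step 6: lead(4x³ + 18x² + 32x + 33) ÷ lead(D) = 4x³ ÷ −2x = −2x². Subtract (−2x²)·D = 4x³ + 12x². Remainder: 6x² + 32x + 33.
Step 7: lead(6x² + 32x + 33) ÷ lead(D) = 6x² ÷ −2x = −3x. Subtract (−3x)·D = 6x² + 18x. Remainder: 14x + 33.
Step 8: lead(14x + 33) ÷ lead(D) = 14x ÷ −2x = −7. Subtract (−7)·D = 14x + 42. Remainder: −9.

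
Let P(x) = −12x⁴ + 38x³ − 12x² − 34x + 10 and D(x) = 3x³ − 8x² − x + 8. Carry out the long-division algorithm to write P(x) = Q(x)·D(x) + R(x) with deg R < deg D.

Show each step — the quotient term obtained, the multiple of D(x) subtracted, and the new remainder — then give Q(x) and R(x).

Q(x) = −4x + 2; R(x) = −6

Step 1: lead(−12x⁴ + 38x³ − 12x² − 34x + 10) ÷ lead(D) = −12x⁴ ÷ 3x³ = −4x. Subtract (−4x)·D = −12x⁴ + 32x³ + 4x² − 32x. Remainder: 6x³ − 16x² − 2x + 10.
Step 2: lead(6x³ − 16x² − 2x + 10) ÷ lead(D) = 6x³ ÷ 3x³ = 2. Subtract (2)·D = 6x³ − 16x² − 2x + 16. Remainder: −6.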